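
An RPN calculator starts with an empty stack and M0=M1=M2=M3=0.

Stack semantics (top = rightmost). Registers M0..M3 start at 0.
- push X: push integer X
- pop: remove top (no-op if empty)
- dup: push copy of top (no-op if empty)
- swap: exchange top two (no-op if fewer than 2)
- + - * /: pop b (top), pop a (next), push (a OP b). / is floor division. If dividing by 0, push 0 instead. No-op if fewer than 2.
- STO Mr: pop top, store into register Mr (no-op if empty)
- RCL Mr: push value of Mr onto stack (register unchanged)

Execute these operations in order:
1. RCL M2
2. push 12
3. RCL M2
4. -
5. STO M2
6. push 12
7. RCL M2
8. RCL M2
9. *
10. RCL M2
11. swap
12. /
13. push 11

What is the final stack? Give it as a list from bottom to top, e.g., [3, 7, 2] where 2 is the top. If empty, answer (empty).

Answer: [0, 12, 0, 11]

Derivation:
After op 1 (RCL M2): stack=[0] mem=[0,0,0,0]
After op 2 (push 12): stack=[0,12] mem=[0,0,0,0]
After op 3 (RCL M2): stack=[0,12,0] mem=[0,0,0,0]
After op 4 (-): stack=[0,12] mem=[0,0,0,0]
After op 5 (STO M2): stack=[0] mem=[0,0,12,0]
After op 6 (push 12): stack=[0,12] mem=[0,0,12,0]
After op 7 (RCL M2): stack=[0,12,12] mem=[0,0,12,0]
After op 8 (RCL M2): stack=[0,12,12,12] mem=[0,0,12,0]
After op 9 (*): stack=[0,12,144] mem=[0,0,12,0]
After op 10 (RCL M2): stack=[0,12,144,12] mem=[0,0,12,0]
After op 11 (swap): stack=[0,12,12,144] mem=[0,0,12,0]
After op 12 (/): stack=[0,12,0] mem=[0,0,12,0]
After op 13 (push 11): stack=[0,12,0,11] mem=[0,0,12,0]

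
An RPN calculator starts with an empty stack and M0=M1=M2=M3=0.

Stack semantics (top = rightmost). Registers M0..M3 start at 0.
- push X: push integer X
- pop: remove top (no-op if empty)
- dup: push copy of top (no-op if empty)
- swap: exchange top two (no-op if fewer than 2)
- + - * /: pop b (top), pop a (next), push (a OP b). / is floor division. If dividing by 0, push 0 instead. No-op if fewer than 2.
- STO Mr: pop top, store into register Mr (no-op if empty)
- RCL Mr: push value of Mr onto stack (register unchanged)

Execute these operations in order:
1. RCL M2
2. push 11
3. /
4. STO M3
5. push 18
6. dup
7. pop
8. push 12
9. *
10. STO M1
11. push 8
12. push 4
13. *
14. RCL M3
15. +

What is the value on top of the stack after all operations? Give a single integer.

Answer: 32

Derivation:
After op 1 (RCL M2): stack=[0] mem=[0,0,0,0]
After op 2 (push 11): stack=[0,11] mem=[0,0,0,0]
After op 3 (/): stack=[0] mem=[0,0,0,0]
After op 4 (STO M3): stack=[empty] mem=[0,0,0,0]
After op 5 (push 18): stack=[18] mem=[0,0,0,0]
After op 6 (dup): stack=[18,18] mem=[0,0,0,0]
After op 7 (pop): stack=[18] mem=[0,0,0,0]
After op 8 (push 12): stack=[18,12] mem=[0,0,0,0]
After op 9 (*): stack=[216] mem=[0,0,0,0]
After op 10 (STO M1): stack=[empty] mem=[0,216,0,0]
After op 11 (push 8): stack=[8] mem=[0,216,0,0]
After op 12 (push 4): stack=[8,4] mem=[0,216,0,0]
After op 13 (*): stack=[32] mem=[0,216,0,0]
After op 14 (RCL M3): stack=[32,0] mem=[0,216,0,0]
After op 15 (+): stack=[32] mem=[0,216,0,0]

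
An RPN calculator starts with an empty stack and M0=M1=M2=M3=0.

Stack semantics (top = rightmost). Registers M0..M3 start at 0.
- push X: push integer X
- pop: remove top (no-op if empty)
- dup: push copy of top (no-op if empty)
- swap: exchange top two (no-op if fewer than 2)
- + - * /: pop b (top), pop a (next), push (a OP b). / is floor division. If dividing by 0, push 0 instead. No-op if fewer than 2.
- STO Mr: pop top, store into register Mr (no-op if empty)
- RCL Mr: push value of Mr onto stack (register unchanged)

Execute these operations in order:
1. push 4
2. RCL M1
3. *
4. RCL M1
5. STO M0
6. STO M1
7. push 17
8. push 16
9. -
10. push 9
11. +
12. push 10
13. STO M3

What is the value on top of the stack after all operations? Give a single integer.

Answer: 10

Derivation:
After op 1 (push 4): stack=[4] mem=[0,0,0,0]
After op 2 (RCL M1): stack=[4,0] mem=[0,0,0,0]
After op 3 (*): stack=[0] mem=[0,0,0,0]
After op 4 (RCL M1): stack=[0,0] mem=[0,0,0,0]
After op 5 (STO M0): stack=[0] mem=[0,0,0,0]
After op 6 (STO M1): stack=[empty] mem=[0,0,0,0]
After op 7 (push 17): stack=[17] mem=[0,0,0,0]
After op 8 (push 16): stack=[17,16] mem=[0,0,0,0]
After op 9 (-): stack=[1] mem=[0,0,0,0]
After op 10 (push 9): stack=[1,9] mem=[0,0,0,0]
After op 11 (+): stack=[10] mem=[0,0,0,0]
After op 12 (push 10): stack=[10,10] mem=[0,0,0,0]
After op 13 (STO M3): stack=[10] mem=[0,0,0,10]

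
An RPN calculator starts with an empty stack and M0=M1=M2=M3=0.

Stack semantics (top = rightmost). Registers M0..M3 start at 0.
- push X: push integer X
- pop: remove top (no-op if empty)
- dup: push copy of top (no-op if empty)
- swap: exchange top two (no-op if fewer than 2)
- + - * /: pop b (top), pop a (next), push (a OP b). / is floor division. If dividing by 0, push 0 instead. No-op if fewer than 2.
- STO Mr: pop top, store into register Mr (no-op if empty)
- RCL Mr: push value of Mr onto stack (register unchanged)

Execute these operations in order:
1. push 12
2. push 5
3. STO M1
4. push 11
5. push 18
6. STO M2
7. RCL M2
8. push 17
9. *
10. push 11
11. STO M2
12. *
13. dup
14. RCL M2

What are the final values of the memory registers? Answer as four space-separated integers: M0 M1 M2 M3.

After op 1 (push 12): stack=[12] mem=[0,0,0,0]
After op 2 (push 5): stack=[12,5] mem=[0,0,0,0]
After op 3 (STO M1): stack=[12] mem=[0,5,0,0]
After op 4 (push 11): stack=[12,11] mem=[0,5,0,0]
After op 5 (push 18): stack=[12,11,18] mem=[0,5,0,0]
After op 6 (STO M2): stack=[12,11] mem=[0,5,18,0]
After op 7 (RCL M2): stack=[12,11,18] mem=[0,5,18,0]
After op 8 (push 17): stack=[12,11,18,17] mem=[0,5,18,0]
After op 9 (*): stack=[12,11,306] mem=[0,5,18,0]
After op 10 (push 11): stack=[12,11,306,11] mem=[0,5,18,0]
After op 11 (STO M2): stack=[12,11,306] mem=[0,5,11,0]
After op 12 (*): stack=[12,3366] mem=[0,5,11,0]
After op 13 (dup): stack=[12,3366,3366] mem=[0,5,11,0]
After op 14 (RCL M2): stack=[12,3366,3366,11] mem=[0,5,11,0]

Answer: 0 5 11 0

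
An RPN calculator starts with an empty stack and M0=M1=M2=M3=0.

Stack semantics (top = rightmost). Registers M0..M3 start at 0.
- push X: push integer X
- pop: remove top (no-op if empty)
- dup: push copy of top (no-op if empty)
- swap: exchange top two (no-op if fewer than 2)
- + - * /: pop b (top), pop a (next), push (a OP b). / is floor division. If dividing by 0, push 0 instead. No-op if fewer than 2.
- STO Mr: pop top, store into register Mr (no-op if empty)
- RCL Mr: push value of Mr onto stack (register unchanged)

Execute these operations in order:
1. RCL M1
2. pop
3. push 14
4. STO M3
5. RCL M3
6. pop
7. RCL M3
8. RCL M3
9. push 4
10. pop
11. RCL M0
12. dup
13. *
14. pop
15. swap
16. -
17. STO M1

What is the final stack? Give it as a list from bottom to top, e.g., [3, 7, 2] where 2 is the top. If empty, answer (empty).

After op 1 (RCL M1): stack=[0] mem=[0,0,0,0]
After op 2 (pop): stack=[empty] mem=[0,0,0,0]
After op 3 (push 14): stack=[14] mem=[0,0,0,0]
After op 4 (STO M3): stack=[empty] mem=[0,0,0,14]
After op 5 (RCL M3): stack=[14] mem=[0,0,0,14]
After op 6 (pop): stack=[empty] mem=[0,0,0,14]
After op 7 (RCL M3): stack=[14] mem=[0,0,0,14]
After op 8 (RCL M3): stack=[14,14] mem=[0,0,0,14]
After op 9 (push 4): stack=[14,14,4] mem=[0,0,0,14]
After op 10 (pop): stack=[14,14] mem=[0,0,0,14]
After op 11 (RCL M0): stack=[14,14,0] mem=[0,0,0,14]
After op 12 (dup): stack=[14,14,0,0] mem=[0,0,0,14]
After op 13 (*): stack=[14,14,0] mem=[0,0,0,14]
After op 14 (pop): stack=[14,14] mem=[0,0,0,14]
After op 15 (swap): stack=[14,14] mem=[0,0,0,14]
After op 16 (-): stack=[0] mem=[0,0,0,14]
After op 17 (STO M1): stack=[empty] mem=[0,0,0,14]

Answer: (empty)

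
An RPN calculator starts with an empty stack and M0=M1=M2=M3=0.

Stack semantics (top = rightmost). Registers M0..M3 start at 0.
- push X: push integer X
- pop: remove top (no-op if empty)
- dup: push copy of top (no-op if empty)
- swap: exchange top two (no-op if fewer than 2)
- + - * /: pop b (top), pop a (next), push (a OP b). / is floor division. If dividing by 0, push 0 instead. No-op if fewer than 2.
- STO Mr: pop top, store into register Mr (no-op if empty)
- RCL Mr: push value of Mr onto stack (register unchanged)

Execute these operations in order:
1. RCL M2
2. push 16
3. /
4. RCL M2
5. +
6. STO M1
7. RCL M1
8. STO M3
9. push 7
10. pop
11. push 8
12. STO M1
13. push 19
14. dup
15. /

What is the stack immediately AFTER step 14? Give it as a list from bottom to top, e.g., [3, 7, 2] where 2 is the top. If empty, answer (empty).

After op 1 (RCL M2): stack=[0] mem=[0,0,0,0]
After op 2 (push 16): stack=[0,16] mem=[0,0,0,0]
After op 3 (/): stack=[0] mem=[0,0,0,0]
After op 4 (RCL M2): stack=[0,0] mem=[0,0,0,0]
After op 5 (+): stack=[0] mem=[0,0,0,0]
After op 6 (STO M1): stack=[empty] mem=[0,0,0,0]
After op 7 (RCL M1): stack=[0] mem=[0,0,0,0]
After op 8 (STO M3): stack=[empty] mem=[0,0,0,0]
After op 9 (push 7): stack=[7] mem=[0,0,0,0]
After op 10 (pop): stack=[empty] mem=[0,0,0,0]
After op 11 (push 8): stack=[8] mem=[0,0,0,0]
After op 12 (STO M1): stack=[empty] mem=[0,8,0,0]
After op 13 (push 19): stack=[19] mem=[0,8,0,0]
After op 14 (dup): stack=[19,19] mem=[0,8,0,0]

[19, 19]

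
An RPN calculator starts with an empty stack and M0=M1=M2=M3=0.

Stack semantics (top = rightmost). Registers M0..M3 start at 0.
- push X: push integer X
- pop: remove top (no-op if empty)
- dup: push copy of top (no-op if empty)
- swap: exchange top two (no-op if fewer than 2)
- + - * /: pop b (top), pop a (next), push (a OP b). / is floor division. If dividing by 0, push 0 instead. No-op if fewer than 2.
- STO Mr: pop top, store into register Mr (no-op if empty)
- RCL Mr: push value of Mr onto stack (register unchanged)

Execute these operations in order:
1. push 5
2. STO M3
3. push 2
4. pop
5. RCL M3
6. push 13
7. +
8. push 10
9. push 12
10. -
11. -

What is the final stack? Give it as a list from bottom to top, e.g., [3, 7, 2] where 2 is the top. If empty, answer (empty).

After op 1 (push 5): stack=[5] mem=[0,0,0,0]
After op 2 (STO M3): stack=[empty] mem=[0,0,0,5]
After op 3 (push 2): stack=[2] mem=[0,0,0,5]
After op 4 (pop): stack=[empty] mem=[0,0,0,5]
After op 5 (RCL M3): stack=[5] mem=[0,0,0,5]
After op 6 (push 13): stack=[5,13] mem=[0,0,0,5]
After op 7 (+): stack=[18] mem=[0,0,0,5]
After op 8 (push 10): stack=[18,10] mem=[0,0,0,5]
After op 9 (push 12): stack=[18,10,12] mem=[0,0,0,5]
After op 10 (-): stack=[18,-2] mem=[0,0,0,5]
After op 11 (-): stack=[20] mem=[0,0,0,5]

Answer: [20]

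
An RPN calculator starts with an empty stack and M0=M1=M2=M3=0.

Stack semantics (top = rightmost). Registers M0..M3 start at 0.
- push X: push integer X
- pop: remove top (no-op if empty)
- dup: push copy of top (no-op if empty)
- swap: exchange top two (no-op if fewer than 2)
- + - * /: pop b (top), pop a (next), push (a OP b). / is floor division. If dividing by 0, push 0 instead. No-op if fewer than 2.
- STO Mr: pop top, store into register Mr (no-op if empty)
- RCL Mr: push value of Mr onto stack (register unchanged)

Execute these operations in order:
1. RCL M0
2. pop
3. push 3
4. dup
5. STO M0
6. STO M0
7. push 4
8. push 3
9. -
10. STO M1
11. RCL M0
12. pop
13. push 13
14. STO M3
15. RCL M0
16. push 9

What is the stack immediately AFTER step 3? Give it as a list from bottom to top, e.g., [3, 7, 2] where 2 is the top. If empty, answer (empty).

After op 1 (RCL M0): stack=[0] mem=[0,0,0,0]
After op 2 (pop): stack=[empty] mem=[0,0,0,0]
After op 3 (push 3): stack=[3] mem=[0,0,0,0]

[3]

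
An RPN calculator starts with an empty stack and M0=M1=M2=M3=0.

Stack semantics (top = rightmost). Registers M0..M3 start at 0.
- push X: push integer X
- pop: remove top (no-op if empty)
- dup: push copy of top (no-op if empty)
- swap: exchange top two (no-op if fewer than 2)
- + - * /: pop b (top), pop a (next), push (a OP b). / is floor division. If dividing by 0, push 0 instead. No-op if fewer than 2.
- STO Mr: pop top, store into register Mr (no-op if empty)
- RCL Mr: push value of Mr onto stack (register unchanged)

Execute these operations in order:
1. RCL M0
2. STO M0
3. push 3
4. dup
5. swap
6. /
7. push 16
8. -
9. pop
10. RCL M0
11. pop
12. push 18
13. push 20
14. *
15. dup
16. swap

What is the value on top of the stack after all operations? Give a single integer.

Answer: 360

Derivation:
After op 1 (RCL M0): stack=[0] mem=[0,0,0,0]
After op 2 (STO M0): stack=[empty] mem=[0,0,0,0]
After op 3 (push 3): stack=[3] mem=[0,0,0,0]
After op 4 (dup): stack=[3,3] mem=[0,0,0,0]
After op 5 (swap): stack=[3,3] mem=[0,0,0,0]
After op 6 (/): stack=[1] mem=[0,0,0,0]
After op 7 (push 16): stack=[1,16] mem=[0,0,0,0]
After op 8 (-): stack=[-15] mem=[0,0,0,0]
After op 9 (pop): stack=[empty] mem=[0,0,0,0]
After op 10 (RCL M0): stack=[0] mem=[0,0,0,0]
After op 11 (pop): stack=[empty] mem=[0,0,0,0]
After op 12 (push 18): stack=[18] mem=[0,0,0,0]
After op 13 (push 20): stack=[18,20] mem=[0,0,0,0]
After op 14 (*): stack=[360] mem=[0,0,0,0]
After op 15 (dup): stack=[360,360] mem=[0,0,0,0]
After op 16 (swap): stack=[360,360] mem=[0,0,0,0]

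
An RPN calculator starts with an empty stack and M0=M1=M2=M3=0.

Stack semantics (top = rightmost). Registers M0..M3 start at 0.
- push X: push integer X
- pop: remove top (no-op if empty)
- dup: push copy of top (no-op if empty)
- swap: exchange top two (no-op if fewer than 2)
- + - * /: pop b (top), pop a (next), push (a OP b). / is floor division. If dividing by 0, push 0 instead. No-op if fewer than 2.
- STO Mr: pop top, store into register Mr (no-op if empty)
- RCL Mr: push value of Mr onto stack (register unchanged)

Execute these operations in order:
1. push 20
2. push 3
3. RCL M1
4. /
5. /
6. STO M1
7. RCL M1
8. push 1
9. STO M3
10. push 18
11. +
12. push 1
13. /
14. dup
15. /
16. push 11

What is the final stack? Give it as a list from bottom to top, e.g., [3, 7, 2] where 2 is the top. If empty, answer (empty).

Answer: [1, 11]

Derivation:
After op 1 (push 20): stack=[20] mem=[0,0,0,0]
After op 2 (push 3): stack=[20,3] mem=[0,0,0,0]
After op 3 (RCL M1): stack=[20,3,0] mem=[0,0,0,0]
After op 4 (/): stack=[20,0] mem=[0,0,0,0]
After op 5 (/): stack=[0] mem=[0,0,0,0]
After op 6 (STO M1): stack=[empty] mem=[0,0,0,0]
After op 7 (RCL M1): stack=[0] mem=[0,0,0,0]
After op 8 (push 1): stack=[0,1] mem=[0,0,0,0]
After op 9 (STO M3): stack=[0] mem=[0,0,0,1]
After op 10 (push 18): stack=[0,18] mem=[0,0,0,1]
After op 11 (+): stack=[18] mem=[0,0,0,1]
After op 12 (push 1): stack=[18,1] mem=[0,0,0,1]
After op 13 (/): stack=[18] mem=[0,0,0,1]
After op 14 (dup): stack=[18,18] mem=[0,0,0,1]
After op 15 (/): stack=[1] mem=[0,0,0,1]
After op 16 (push 11): stack=[1,11] mem=[0,0,0,1]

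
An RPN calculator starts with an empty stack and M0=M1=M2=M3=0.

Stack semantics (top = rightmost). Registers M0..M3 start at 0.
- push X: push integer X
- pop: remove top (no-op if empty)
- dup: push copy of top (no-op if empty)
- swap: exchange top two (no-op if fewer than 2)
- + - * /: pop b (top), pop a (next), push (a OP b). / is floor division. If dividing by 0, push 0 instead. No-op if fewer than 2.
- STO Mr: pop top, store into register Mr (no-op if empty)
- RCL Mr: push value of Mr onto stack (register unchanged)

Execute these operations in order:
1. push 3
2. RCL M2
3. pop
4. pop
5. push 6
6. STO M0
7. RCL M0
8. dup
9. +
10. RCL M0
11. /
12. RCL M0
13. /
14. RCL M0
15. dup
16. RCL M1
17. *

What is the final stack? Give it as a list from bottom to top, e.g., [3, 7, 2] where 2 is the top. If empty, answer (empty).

After op 1 (push 3): stack=[3] mem=[0,0,0,0]
After op 2 (RCL M2): stack=[3,0] mem=[0,0,0,0]
After op 3 (pop): stack=[3] mem=[0,0,0,0]
After op 4 (pop): stack=[empty] mem=[0,0,0,0]
After op 5 (push 6): stack=[6] mem=[0,0,0,0]
After op 6 (STO M0): stack=[empty] mem=[6,0,0,0]
After op 7 (RCL M0): stack=[6] mem=[6,0,0,0]
After op 8 (dup): stack=[6,6] mem=[6,0,0,0]
After op 9 (+): stack=[12] mem=[6,0,0,0]
After op 10 (RCL M0): stack=[12,6] mem=[6,0,0,0]
After op 11 (/): stack=[2] mem=[6,0,0,0]
After op 12 (RCL M0): stack=[2,6] mem=[6,0,0,0]
After op 13 (/): stack=[0] mem=[6,0,0,0]
After op 14 (RCL M0): stack=[0,6] mem=[6,0,0,0]
After op 15 (dup): stack=[0,6,6] mem=[6,0,0,0]
After op 16 (RCL M1): stack=[0,6,6,0] mem=[6,0,0,0]
After op 17 (*): stack=[0,6,0] mem=[6,0,0,0]

Answer: [0, 6, 0]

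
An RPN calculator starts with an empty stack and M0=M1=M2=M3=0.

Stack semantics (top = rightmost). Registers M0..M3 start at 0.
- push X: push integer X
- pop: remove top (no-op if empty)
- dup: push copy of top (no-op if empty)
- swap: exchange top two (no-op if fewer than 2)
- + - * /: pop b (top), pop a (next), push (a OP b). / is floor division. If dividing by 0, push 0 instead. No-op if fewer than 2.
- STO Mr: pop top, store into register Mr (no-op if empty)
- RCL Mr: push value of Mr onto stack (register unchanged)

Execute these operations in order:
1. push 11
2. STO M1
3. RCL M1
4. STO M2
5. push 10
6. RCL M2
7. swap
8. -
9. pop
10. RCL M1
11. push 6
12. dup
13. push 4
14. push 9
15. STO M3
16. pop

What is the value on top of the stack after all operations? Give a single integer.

After op 1 (push 11): stack=[11] mem=[0,0,0,0]
After op 2 (STO M1): stack=[empty] mem=[0,11,0,0]
After op 3 (RCL M1): stack=[11] mem=[0,11,0,0]
After op 4 (STO M2): stack=[empty] mem=[0,11,11,0]
After op 5 (push 10): stack=[10] mem=[0,11,11,0]
After op 6 (RCL M2): stack=[10,11] mem=[0,11,11,0]
After op 7 (swap): stack=[11,10] mem=[0,11,11,0]
After op 8 (-): stack=[1] mem=[0,11,11,0]
After op 9 (pop): stack=[empty] mem=[0,11,11,0]
After op 10 (RCL M1): stack=[11] mem=[0,11,11,0]
After op 11 (push 6): stack=[11,6] mem=[0,11,11,0]
After op 12 (dup): stack=[11,6,6] mem=[0,11,11,0]
After op 13 (push 4): stack=[11,6,6,4] mem=[0,11,11,0]
After op 14 (push 9): stack=[11,6,6,4,9] mem=[0,11,11,0]
After op 15 (STO M3): stack=[11,6,6,4] mem=[0,11,11,9]
After op 16 (pop): stack=[11,6,6] mem=[0,11,11,9]

Answer: 6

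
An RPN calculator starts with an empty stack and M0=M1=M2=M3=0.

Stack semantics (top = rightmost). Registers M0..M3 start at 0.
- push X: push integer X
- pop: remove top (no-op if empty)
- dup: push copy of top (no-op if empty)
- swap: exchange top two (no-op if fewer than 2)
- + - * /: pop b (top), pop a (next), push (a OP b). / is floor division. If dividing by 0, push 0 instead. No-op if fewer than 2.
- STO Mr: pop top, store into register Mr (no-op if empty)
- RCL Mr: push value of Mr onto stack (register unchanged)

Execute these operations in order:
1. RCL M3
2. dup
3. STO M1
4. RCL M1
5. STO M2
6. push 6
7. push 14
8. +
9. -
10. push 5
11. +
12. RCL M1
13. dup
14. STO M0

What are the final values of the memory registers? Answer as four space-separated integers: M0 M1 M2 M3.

Answer: 0 0 0 0

Derivation:
After op 1 (RCL M3): stack=[0] mem=[0,0,0,0]
After op 2 (dup): stack=[0,0] mem=[0,0,0,0]
After op 3 (STO M1): stack=[0] mem=[0,0,0,0]
After op 4 (RCL M1): stack=[0,0] mem=[0,0,0,0]
After op 5 (STO M2): stack=[0] mem=[0,0,0,0]
After op 6 (push 6): stack=[0,6] mem=[0,0,0,0]
After op 7 (push 14): stack=[0,6,14] mem=[0,0,0,0]
After op 8 (+): stack=[0,20] mem=[0,0,0,0]
After op 9 (-): stack=[-20] mem=[0,0,0,0]
After op 10 (push 5): stack=[-20,5] mem=[0,0,0,0]
After op 11 (+): stack=[-15] mem=[0,0,0,0]
After op 12 (RCL M1): stack=[-15,0] mem=[0,0,0,0]
After op 13 (dup): stack=[-15,0,0] mem=[0,0,0,0]
After op 14 (STO M0): stack=[-15,0] mem=[0,0,0,0]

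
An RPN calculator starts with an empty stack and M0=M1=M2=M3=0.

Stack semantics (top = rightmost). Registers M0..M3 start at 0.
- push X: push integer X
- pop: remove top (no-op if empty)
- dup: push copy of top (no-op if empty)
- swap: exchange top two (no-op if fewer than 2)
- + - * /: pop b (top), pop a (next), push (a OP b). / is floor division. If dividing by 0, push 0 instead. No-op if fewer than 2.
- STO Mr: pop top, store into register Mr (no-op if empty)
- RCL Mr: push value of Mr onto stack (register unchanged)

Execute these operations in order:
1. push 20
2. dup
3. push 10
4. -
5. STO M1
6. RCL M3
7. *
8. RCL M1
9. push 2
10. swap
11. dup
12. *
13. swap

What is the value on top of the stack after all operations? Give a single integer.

After op 1 (push 20): stack=[20] mem=[0,0,0,0]
After op 2 (dup): stack=[20,20] mem=[0,0,0,0]
After op 3 (push 10): stack=[20,20,10] mem=[0,0,0,0]
After op 4 (-): stack=[20,10] mem=[0,0,0,0]
After op 5 (STO M1): stack=[20] mem=[0,10,0,0]
After op 6 (RCL M3): stack=[20,0] mem=[0,10,0,0]
After op 7 (*): stack=[0] mem=[0,10,0,0]
After op 8 (RCL M1): stack=[0,10] mem=[0,10,0,0]
After op 9 (push 2): stack=[0,10,2] mem=[0,10,0,0]
After op 10 (swap): stack=[0,2,10] mem=[0,10,0,0]
After op 11 (dup): stack=[0,2,10,10] mem=[0,10,0,0]
After op 12 (*): stack=[0,2,100] mem=[0,10,0,0]
After op 13 (swap): stack=[0,100,2] mem=[0,10,0,0]

Answer: 2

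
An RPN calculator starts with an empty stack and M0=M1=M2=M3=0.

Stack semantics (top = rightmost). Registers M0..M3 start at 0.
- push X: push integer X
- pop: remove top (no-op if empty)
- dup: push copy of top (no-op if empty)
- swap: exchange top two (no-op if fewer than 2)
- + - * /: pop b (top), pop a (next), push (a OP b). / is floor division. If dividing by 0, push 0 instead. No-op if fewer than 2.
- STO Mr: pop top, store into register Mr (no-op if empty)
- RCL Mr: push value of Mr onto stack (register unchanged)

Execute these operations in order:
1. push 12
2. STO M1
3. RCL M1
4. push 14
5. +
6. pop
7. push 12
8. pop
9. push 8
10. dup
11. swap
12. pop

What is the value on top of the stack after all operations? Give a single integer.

Answer: 8

Derivation:
After op 1 (push 12): stack=[12] mem=[0,0,0,0]
After op 2 (STO M1): stack=[empty] mem=[0,12,0,0]
After op 3 (RCL M1): stack=[12] mem=[0,12,0,0]
After op 4 (push 14): stack=[12,14] mem=[0,12,0,0]
After op 5 (+): stack=[26] mem=[0,12,0,0]
After op 6 (pop): stack=[empty] mem=[0,12,0,0]
After op 7 (push 12): stack=[12] mem=[0,12,0,0]
After op 8 (pop): stack=[empty] mem=[0,12,0,0]
After op 9 (push 8): stack=[8] mem=[0,12,0,0]
After op 10 (dup): stack=[8,8] mem=[0,12,0,0]
After op 11 (swap): stack=[8,8] mem=[0,12,0,0]
After op 12 (pop): stack=[8] mem=[0,12,0,0]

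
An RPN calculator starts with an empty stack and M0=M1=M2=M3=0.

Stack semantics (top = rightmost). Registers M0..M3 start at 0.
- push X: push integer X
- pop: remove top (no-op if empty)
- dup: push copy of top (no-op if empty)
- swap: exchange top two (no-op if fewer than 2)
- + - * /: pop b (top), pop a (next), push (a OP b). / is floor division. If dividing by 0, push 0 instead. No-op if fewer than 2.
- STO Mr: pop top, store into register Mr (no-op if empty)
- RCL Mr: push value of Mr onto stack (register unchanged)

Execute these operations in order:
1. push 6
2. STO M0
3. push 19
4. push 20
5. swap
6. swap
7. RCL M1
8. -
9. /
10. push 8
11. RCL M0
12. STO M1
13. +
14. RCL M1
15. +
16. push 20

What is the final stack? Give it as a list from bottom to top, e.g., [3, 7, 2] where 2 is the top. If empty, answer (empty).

Answer: [14, 20]

Derivation:
After op 1 (push 6): stack=[6] mem=[0,0,0,0]
After op 2 (STO M0): stack=[empty] mem=[6,0,0,0]
After op 3 (push 19): stack=[19] mem=[6,0,0,0]
After op 4 (push 20): stack=[19,20] mem=[6,0,0,0]
After op 5 (swap): stack=[20,19] mem=[6,0,0,0]
After op 6 (swap): stack=[19,20] mem=[6,0,0,0]
After op 7 (RCL M1): stack=[19,20,0] mem=[6,0,0,0]
After op 8 (-): stack=[19,20] mem=[6,0,0,0]
After op 9 (/): stack=[0] mem=[6,0,0,0]
After op 10 (push 8): stack=[0,8] mem=[6,0,0,0]
After op 11 (RCL M0): stack=[0,8,6] mem=[6,0,0,0]
After op 12 (STO M1): stack=[0,8] mem=[6,6,0,0]
After op 13 (+): stack=[8] mem=[6,6,0,0]
After op 14 (RCL M1): stack=[8,6] mem=[6,6,0,0]
After op 15 (+): stack=[14] mem=[6,6,0,0]
After op 16 (push 20): stack=[14,20] mem=[6,6,0,0]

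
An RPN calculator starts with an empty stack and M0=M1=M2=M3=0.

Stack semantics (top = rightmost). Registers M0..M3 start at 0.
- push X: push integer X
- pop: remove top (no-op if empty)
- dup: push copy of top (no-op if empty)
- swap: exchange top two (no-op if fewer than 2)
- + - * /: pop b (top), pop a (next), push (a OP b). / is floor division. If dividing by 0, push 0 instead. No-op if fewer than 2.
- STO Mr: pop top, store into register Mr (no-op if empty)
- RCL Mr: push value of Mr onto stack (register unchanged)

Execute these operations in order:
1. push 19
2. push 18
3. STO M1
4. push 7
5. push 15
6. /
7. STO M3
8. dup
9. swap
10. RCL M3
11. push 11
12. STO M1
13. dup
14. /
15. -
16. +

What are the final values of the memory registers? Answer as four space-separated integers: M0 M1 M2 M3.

Answer: 0 11 0 0

Derivation:
After op 1 (push 19): stack=[19] mem=[0,0,0,0]
After op 2 (push 18): stack=[19,18] mem=[0,0,0,0]
After op 3 (STO M1): stack=[19] mem=[0,18,0,0]
After op 4 (push 7): stack=[19,7] mem=[0,18,0,0]
After op 5 (push 15): stack=[19,7,15] mem=[0,18,0,0]
After op 6 (/): stack=[19,0] mem=[0,18,0,0]
After op 7 (STO M3): stack=[19] mem=[0,18,0,0]
After op 8 (dup): stack=[19,19] mem=[0,18,0,0]
After op 9 (swap): stack=[19,19] mem=[0,18,0,0]
After op 10 (RCL M3): stack=[19,19,0] mem=[0,18,0,0]
After op 11 (push 11): stack=[19,19,0,11] mem=[0,18,0,0]
After op 12 (STO M1): stack=[19,19,0] mem=[0,11,0,0]
After op 13 (dup): stack=[19,19,0,0] mem=[0,11,0,0]
After op 14 (/): stack=[19,19,0] mem=[0,11,0,0]
After op 15 (-): stack=[19,19] mem=[0,11,0,0]
After op 16 (+): stack=[38] mem=[0,11,0,0]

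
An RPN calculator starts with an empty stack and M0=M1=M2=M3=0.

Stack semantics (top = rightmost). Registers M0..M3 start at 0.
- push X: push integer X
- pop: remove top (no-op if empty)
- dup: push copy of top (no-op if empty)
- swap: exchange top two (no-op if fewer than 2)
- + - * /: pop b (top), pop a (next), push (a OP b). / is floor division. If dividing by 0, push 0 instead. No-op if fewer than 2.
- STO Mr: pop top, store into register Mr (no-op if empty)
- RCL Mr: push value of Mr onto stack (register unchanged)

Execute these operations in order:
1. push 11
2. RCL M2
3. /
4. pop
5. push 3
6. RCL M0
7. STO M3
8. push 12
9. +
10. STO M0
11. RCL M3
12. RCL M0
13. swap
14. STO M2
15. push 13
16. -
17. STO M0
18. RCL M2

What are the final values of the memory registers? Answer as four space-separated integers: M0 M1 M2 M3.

After op 1 (push 11): stack=[11] mem=[0,0,0,0]
After op 2 (RCL M2): stack=[11,0] mem=[0,0,0,0]
After op 3 (/): stack=[0] mem=[0,0,0,0]
After op 4 (pop): stack=[empty] mem=[0,0,0,0]
After op 5 (push 3): stack=[3] mem=[0,0,0,0]
After op 6 (RCL M0): stack=[3,0] mem=[0,0,0,0]
After op 7 (STO M3): stack=[3] mem=[0,0,0,0]
After op 8 (push 12): stack=[3,12] mem=[0,0,0,0]
After op 9 (+): stack=[15] mem=[0,0,0,0]
After op 10 (STO M0): stack=[empty] mem=[15,0,0,0]
After op 11 (RCL M3): stack=[0] mem=[15,0,0,0]
After op 12 (RCL M0): stack=[0,15] mem=[15,0,0,0]
After op 13 (swap): stack=[15,0] mem=[15,0,0,0]
After op 14 (STO M2): stack=[15] mem=[15,0,0,0]
After op 15 (push 13): stack=[15,13] mem=[15,0,0,0]
After op 16 (-): stack=[2] mem=[15,0,0,0]
After op 17 (STO M0): stack=[empty] mem=[2,0,0,0]
After op 18 (RCL M2): stack=[0] mem=[2,0,0,0]

Answer: 2 0 0 0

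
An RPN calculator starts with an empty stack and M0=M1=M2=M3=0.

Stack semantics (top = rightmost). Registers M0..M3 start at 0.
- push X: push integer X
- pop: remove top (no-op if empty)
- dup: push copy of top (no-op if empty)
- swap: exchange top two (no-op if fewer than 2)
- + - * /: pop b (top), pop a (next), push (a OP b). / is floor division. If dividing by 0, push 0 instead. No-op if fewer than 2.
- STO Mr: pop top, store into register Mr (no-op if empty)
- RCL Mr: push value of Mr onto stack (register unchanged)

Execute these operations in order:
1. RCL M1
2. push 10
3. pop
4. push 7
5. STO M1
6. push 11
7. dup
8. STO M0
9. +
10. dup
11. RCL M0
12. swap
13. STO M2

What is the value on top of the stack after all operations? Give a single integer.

After op 1 (RCL M1): stack=[0] mem=[0,0,0,0]
After op 2 (push 10): stack=[0,10] mem=[0,0,0,0]
After op 3 (pop): stack=[0] mem=[0,0,0,0]
After op 4 (push 7): stack=[0,7] mem=[0,0,0,0]
After op 5 (STO M1): stack=[0] mem=[0,7,0,0]
After op 6 (push 11): stack=[0,11] mem=[0,7,0,0]
After op 7 (dup): stack=[0,11,11] mem=[0,7,0,0]
After op 8 (STO M0): stack=[0,11] mem=[11,7,0,0]
After op 9 (+): stack=[11] mem=[11,7,0,0]
After op 10 (dup): stack=[11,11] mem=[11,7,0,0]
After op 11 (RCL M0): stack=[11,11,11] mem=[11,7,0,0]
After op 12 (swap): stack=[11,11,11] mem=[11,7,0,0]
After op 13 (STO M2): stack=[11,11] mem=[11,7,11,0]

Answer: 11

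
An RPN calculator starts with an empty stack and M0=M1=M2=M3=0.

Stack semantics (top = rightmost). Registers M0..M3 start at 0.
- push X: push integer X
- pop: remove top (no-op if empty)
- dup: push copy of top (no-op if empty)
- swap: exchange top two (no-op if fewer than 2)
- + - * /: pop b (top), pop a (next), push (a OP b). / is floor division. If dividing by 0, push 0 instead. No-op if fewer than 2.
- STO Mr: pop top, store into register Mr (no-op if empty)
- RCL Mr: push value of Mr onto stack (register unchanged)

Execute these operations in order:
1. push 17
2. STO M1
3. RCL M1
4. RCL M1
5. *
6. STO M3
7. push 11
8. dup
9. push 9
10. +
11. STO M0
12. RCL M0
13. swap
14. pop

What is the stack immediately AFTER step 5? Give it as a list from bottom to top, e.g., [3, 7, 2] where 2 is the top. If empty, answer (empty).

After op 1 (push 17): stack=[17] mem=[0,0,0,0]
After op 2 (STO M1): stack=[empty] mem=[0,17,0,0]
After op 3 (RCL M1): stack=[17] mem=[0,17,0,0]
After op 4 (RCL M1): stack=[17,17] mem=[0,17,0,0]
After op 5 (*): stack=[289] mem=[0,17,0,0]

[289]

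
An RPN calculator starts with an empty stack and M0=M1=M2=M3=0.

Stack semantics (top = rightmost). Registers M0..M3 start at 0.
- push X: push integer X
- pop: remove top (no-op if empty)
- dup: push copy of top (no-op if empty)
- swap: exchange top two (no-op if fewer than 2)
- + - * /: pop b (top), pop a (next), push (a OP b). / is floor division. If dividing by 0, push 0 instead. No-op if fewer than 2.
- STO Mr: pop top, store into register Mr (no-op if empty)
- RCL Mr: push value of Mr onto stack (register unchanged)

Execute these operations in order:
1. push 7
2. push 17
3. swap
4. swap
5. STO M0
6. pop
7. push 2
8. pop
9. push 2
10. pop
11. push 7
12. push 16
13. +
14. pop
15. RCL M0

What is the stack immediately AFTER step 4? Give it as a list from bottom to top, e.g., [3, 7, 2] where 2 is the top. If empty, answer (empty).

After op 1 (push 7): stack=[7] mem=[0,0,0,0]
After op 2 (push 17): stack=[7,17] mem=[0,0,0,0]
After op 3 (swap): stack=[17,7] mem=[0,0,0,0]
After op 4 (swap): stack=[7,17] mem=[0,0,0,0]

[7, 17]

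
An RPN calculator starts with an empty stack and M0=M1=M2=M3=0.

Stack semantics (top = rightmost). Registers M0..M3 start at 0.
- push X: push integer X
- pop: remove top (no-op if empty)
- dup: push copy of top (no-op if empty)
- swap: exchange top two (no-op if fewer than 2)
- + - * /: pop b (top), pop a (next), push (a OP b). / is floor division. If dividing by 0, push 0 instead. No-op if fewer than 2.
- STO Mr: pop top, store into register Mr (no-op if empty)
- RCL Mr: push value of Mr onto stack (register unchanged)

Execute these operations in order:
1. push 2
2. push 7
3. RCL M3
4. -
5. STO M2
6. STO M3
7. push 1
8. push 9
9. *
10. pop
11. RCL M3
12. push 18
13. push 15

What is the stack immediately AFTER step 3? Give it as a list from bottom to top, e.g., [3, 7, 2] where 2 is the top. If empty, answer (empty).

After op 1 (push 2): stack=[2] mem=[0,0,0,0]
After op 2 (push 7): stack=[2,7] mem=[0,0,0,0]
After op 3 (RCL M3): stack=[2,7,0] mem=[0,0,0,0]

[2, 7, 0]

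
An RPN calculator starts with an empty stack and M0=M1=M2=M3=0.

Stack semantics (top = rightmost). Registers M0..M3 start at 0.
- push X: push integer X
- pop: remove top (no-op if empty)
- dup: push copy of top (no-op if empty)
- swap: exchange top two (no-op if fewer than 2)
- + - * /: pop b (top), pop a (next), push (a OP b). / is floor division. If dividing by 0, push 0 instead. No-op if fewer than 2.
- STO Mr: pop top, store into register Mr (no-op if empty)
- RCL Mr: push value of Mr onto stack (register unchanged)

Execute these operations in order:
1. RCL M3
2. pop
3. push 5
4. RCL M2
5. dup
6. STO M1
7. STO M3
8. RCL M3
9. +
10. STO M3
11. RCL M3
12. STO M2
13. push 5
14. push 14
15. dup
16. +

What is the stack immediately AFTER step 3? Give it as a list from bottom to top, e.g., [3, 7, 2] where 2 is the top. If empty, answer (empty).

After op 1 (RCL M3): stack=[0] mem=[0,0,0,0]
After op 2 (pop): stack=[empty] mem=[0,0,0,0]
After op 3 (push 5): stack=[5] mem=[0,0,0,0]

[5]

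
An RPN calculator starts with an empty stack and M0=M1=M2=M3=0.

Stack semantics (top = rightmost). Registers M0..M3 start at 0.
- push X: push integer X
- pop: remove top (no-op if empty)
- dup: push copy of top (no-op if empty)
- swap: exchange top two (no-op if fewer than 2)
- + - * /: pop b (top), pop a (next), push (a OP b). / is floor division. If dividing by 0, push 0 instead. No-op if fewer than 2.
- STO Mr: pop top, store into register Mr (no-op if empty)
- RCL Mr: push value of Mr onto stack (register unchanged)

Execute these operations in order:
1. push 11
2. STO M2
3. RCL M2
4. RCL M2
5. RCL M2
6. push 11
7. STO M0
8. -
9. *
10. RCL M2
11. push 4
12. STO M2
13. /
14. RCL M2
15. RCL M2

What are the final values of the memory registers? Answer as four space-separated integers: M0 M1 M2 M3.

After op 1 (push 11): stack=[11] mem=[0,0,0,0]
After op 2 (STO M2): stack=[empty] mem=[0,0,11,0]
After op 3 (RCL M2): stack=[11] mem=[0,0,11,0]
After op 4 (RCL M2): stack=[11,11] mem=[0,0,11,0]
After op 5 (RCL M2): stack=[11,11,11] mem=[0,0,11,0]
After op 6 (push 11): stack=[11,11,11,11] mem=[0,0,11,0]
After op 7 (STO M0): stack=[11,11,11] mem=[11,0,11,0]
After op 8 (-): stack=[11,0] mem=[11,0,11,0]
After op 9 (*): stack=[0] mem=[11,0,11,0]
After op 10 (RCL M2): stack=[0,11] mem=[11,0,11,0]
After op 11 (push 4): stack=[0,11,4] mem=[11,0,11,0]
After op 12 (STO M2): stack=[0,11] mem=[11,0,4,0]
After op 13 (/): stack=[0] mem=[11,0,4,0]
After op 14 (RCL M2): stack=[0,4] mem=[11,0,4,0]
After op 15 (RCL M2): stack=[0,4,4] mem=[11,0,4,0]

Answer: 11 0 4 0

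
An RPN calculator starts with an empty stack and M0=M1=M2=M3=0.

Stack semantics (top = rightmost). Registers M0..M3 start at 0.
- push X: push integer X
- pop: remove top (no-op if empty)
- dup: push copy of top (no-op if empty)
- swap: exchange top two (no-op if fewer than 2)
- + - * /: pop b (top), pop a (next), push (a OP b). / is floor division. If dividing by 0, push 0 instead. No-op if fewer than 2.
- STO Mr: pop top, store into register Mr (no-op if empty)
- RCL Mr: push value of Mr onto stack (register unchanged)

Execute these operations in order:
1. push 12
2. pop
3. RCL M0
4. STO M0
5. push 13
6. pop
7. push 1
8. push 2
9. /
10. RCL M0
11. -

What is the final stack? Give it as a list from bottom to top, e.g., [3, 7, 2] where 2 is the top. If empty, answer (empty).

After op 1 (push 12): stack=[12] mem=[0,0,0,0]
After op 2 (pop): stack=[empty] mem=[0,0,0,0]
After op 3 (RCL M0): stack=[0] mem=[0,0,0,0]
After op 4 (STO M0): stack=[empty] mem=[0,0,0,0]
After op 5 (push 13): stack=[13] mem=[0,0,0,0]
After op 6 (pop): stack=[empty] mem=[0,0,0,0]
After op 7 (push 1): stack=[1] mem=[0,0,0,0]
After op 8 (push 2): stack=[1,2] mem=[0,0,0,0]
After op 9 (/): stack=[0] mem=[0,0,0,0]
After op 10 (RCL M0): stack=[0,0] mem=[0,0,0,0]
After op 11 (-): stack=[0] mem=[0,0,0,0]

Answer: [0]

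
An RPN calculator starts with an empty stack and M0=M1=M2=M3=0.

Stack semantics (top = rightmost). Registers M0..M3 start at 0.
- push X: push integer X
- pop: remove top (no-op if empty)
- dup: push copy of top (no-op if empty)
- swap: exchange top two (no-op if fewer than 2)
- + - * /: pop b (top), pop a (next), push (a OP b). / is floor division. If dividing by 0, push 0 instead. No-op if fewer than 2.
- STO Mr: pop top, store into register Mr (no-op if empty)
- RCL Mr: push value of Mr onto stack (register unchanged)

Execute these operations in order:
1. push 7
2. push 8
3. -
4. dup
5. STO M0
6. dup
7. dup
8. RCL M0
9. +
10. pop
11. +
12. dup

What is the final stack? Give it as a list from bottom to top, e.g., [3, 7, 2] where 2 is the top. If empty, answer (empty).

Answer: [-2, -2]

Derivation:
After op 1 (push 7): stack=[7] mem=[0,0,0,0]
After op 2 (push 8): stack=[7,8] mem=[0,0,0,0]
After op 3 (-): stack=[-1] mem=[0,0,0,0]
After op 4 (dup): stack=[-1,-1] mem=[0,0,0,0]
After op 5 (STO M0): stack=[-1] mem=[-1,0,0,0]
After op 6 (dup): stack=[-1,-1] mem=[-1,0,0,0]
After op 7 (dup): stack=[-1,-1,-1] mem=[-1,0,0,0]
After op 8 (RCL M0): stack=[-1,-1,-1,-1] mem=[-1,0,0,0]
After op 9 (+): stack=[-1,-1,-2] mem=[-1,0,0,0]
After op 10 (pop): stack=[-1,-1] mem=[-1,0,0,0]
After op 11 (+): stack=[-2] mem=[-1,0,0,0]
After op 12 (dup): stack=[-2,-2] mem=[-1,0,0,0]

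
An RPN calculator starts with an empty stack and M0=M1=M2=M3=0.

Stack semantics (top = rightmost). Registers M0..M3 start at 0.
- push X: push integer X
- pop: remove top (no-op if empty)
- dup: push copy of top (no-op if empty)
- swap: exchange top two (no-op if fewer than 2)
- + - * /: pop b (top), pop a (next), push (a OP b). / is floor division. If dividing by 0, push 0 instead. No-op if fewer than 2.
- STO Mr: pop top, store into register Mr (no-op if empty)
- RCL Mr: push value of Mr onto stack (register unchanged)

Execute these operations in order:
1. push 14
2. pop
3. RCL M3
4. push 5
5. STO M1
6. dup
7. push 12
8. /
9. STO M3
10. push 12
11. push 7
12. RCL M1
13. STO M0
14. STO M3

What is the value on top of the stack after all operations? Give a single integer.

Answer: 12

Derivation:
After op 1 (push 14): stack=[14] mem=[0,0,0,0]
After op 2 (pop): stack=[empty] mem=[0,0,0,0]
After op 3 (RCL M3): stack=[0] mem=[0,0,0,0]
After op 4 (push 5): stack=[0,5] mem=[0,0,0,0]
After op 5 (STO M1): stack=[0] mem=[0,5,0,0]
After op 6 (dup): stack=[0,0] mem=[0,5,0,0]
After op 7 (push 12): stack=[0,0,12] mem=[0,5,0,0]
After op 8 (/): stack=[0,0] mem=[0,5,0,0]
After op 9 (STO M3): stack=[0] mem=[0,5,0,0]
After op 10 (push 12): stack=[0,12] mem=[0,5,0,0]
After op 11 (push 7): stack=[0,12,7] mem=[0,5,0,0]
After op 12 (RCL M1): stack=[0,12,7,5] mem=[0,5,0,0]
After op 13 (STO M0): stack=[0,12,7] mem=[5,5,0,0]
After op 14 (STO M3): stack=[0,12] mem=[5,5,0,7]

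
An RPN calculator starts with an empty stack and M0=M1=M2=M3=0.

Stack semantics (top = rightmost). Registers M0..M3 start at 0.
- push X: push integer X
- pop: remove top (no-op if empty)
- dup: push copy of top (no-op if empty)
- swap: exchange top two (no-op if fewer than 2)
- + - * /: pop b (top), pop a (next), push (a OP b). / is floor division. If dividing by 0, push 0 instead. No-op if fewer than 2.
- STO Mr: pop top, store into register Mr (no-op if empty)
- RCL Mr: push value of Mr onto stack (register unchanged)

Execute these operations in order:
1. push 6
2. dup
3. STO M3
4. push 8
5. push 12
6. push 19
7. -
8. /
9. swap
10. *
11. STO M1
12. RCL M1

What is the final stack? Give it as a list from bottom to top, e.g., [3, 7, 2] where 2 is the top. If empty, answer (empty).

Answer: [-12]

Derivation:
After op 1 (push 6): stack=[6] mem=[0,0,0,0]
After op 2 (dup): stack=[6,6] mem=[0,0,0,0]
After op 3 (STO M3): stack=[6] mem=[0,0,0,6]
After op 4 (push 8): stack=[6,8] mem=[0,0,0,6]
After op 5 (push 12): stack=[6,8,12] mem=[0,0,0,6]
After op 6 (push 19): stack=[6,8,12,19] mem=[0,0,0,6]
After op 7 (-): stack=[6,8,-7] mem=[0,0,0,6]
After op 8 (/): stack=[6,-2] mem=[0,0,0,6]
After op 9 (swap): stack=[-2,6] mem=[0,0,0,6]
After op 10 (*): stack=[-12] mem=[0,0,0,6]
After op 11 (STO M1): stack=[empty] mem=[0,-12,0,6]
After op 12 (RCL M1): stack=[-12] mem=[0,-12,0,6]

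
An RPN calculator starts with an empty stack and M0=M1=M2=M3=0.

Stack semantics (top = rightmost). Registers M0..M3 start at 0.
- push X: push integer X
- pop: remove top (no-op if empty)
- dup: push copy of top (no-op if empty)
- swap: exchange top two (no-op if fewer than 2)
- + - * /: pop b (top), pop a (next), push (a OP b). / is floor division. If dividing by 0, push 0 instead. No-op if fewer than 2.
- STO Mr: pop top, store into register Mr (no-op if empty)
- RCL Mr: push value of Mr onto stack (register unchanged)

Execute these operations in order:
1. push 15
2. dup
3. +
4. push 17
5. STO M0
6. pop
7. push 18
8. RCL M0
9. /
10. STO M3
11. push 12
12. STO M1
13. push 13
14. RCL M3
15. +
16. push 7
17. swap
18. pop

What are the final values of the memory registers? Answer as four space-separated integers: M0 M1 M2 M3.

After op 1 (push 15): stack=[15] mem=[0,0,0,0]
After op 2 (dup): stack=[15,15] mem=[0,0,0,0]
After op 3 (+): stack=[30] mem=[0,0,0,0]
After op 4 (push 17): stack=[30,17] mem=[0,0,0,0]
After op 5 (STO M0): stack=[30] mem=[17,0,0,0]
After op 6 (pop): stack=[empty] mem=[17,0,0,0]
After op 7 (push 18): stack=[18] mem=[17,0,0,0]
After op 8 (RCL M0): stack=[18,17] mem=[17,0,0,0]
After op 9 (/): stack=[1] mem=[17,0,0,0]
After op 10 (STO M3): stack=[empty] mem=[17,0,0,1]
After op 11 (push 12): stack=[12] mem=[17,0,0,1]
After op 12 (STO M1): stack=[empty] mem=[17,12,0,1]
After op 13 (push 13): stack=[13] mem=[17,12,0,1]
After op 14 (RCL M3): stack=[13,1] mem=[17,12,0,1]
After op 15 (+): stack=[14] mem=[17,12,0,1]
After op 16 (push 7): stack=[14,7] mem=[17,12,0,1]
After op 17 (swap): stack=[7,14] mem=[17,12,0,1]
After op 18 (pop): stack=[7] mem=[17,12,0,1]

Answer: 17 12 0 1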